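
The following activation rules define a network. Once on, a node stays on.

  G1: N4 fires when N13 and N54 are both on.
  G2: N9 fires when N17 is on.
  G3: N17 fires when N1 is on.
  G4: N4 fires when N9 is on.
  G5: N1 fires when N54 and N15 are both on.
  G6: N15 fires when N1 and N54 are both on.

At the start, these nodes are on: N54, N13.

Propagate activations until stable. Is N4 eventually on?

N13 and N54 are on, so N4 fires (G1).

Yes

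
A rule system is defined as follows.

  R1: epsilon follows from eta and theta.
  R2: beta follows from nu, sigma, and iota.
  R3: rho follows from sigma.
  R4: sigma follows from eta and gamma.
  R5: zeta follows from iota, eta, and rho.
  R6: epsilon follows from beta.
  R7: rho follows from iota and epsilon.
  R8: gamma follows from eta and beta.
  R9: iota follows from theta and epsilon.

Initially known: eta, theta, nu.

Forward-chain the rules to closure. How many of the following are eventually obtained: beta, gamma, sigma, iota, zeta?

2

eta and theta hold, so epsilon follows (R1).
From theta and epsilon, R9 gives iota.
From iota and epsilon, R7 gives rho.
From iota, eta, and rho, R5 gives zeta.
beta would need nu, sigma, and iota (R2), but sigma is never established.
gamma would need eta and beta (R8), but beta is never established.
sigma would need eta and gamma (R4), but gamma is never established.
iota: reached.
zeta: reached.
Reached: iota and zeta — 2 of the 5.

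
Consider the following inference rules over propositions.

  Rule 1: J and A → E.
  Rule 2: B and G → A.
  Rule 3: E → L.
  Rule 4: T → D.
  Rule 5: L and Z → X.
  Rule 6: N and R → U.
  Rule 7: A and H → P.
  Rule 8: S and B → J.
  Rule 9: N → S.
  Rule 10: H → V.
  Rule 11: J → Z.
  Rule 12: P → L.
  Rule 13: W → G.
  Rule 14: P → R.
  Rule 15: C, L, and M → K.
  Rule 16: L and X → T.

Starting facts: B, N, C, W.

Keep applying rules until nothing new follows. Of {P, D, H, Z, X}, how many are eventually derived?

N holds, so S follows (Rule 9).
From W, Rule 13 gives G.
S and B hold, so J follows (Rule 8).
From B and G, Rule 2 gives A.
J and A hold, so E follows (Rule 1).
From J, Rule 11 gives Z.
From E, Rule 3 gives L.
From L and Z, Rule 5 gives X.
L and X hold, so T follows (Rule 16).
T holds, so D follows (Rule 4).
P would need A and H (Rule 7), but H is never established.
D: reached.
No rule produces H, and it is not given.
Z: reached.
X: reached.
Reached: D, Z, and X — 3 of the 5.

3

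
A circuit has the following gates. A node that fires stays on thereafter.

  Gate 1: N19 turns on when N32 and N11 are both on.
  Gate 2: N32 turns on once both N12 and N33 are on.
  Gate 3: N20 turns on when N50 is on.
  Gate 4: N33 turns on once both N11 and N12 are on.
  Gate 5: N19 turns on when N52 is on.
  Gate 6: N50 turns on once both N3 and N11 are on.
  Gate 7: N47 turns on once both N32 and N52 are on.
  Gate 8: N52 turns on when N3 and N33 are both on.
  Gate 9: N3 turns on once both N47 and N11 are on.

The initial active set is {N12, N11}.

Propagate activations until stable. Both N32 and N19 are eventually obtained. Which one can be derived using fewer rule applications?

N32

N32: Gate 4: N11 and N12 on → N33 on. Gate 2: N12 and N33 on → N32 on. [2 rule applications]
N19: N11 and N12 are on, so N33 turns on (Gate 4). Gate 2: N12 and N33 on → N32 on. N32 and N11 are on, so N19 turns on (Gate 1). [3 rule applications]
N32 needs fewer.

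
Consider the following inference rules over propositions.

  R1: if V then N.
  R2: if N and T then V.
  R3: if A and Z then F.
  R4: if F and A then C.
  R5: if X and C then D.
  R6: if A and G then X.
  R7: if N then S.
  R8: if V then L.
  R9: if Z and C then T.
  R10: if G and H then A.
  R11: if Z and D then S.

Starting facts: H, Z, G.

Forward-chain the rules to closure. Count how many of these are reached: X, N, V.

From G and H, R10 gives A.
From A and G, R6 gives X.
X: reached.
N would need V (R1), but V is never established.
V would need N and T (R2), but N is never established.
Reached: X — 1 of the 3.

1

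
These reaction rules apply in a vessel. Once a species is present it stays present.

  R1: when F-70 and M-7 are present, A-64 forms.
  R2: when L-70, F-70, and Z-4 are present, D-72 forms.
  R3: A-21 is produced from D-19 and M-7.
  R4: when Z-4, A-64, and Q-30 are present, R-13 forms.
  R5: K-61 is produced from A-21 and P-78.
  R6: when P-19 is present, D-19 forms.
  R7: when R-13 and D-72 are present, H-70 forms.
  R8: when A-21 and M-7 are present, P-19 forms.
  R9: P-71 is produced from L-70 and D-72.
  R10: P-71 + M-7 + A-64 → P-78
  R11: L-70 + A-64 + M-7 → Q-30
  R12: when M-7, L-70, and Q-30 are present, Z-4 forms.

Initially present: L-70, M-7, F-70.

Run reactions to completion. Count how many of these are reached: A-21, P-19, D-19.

0

A-21 would need D-19 and M-7 (R3), but D-19 never forms.
P-19 would need A-21 and M-7 (R8), but A-21 never forms.
D-19 would need P-19 (R6), but P-19 never forms.
None of the 3 are reached.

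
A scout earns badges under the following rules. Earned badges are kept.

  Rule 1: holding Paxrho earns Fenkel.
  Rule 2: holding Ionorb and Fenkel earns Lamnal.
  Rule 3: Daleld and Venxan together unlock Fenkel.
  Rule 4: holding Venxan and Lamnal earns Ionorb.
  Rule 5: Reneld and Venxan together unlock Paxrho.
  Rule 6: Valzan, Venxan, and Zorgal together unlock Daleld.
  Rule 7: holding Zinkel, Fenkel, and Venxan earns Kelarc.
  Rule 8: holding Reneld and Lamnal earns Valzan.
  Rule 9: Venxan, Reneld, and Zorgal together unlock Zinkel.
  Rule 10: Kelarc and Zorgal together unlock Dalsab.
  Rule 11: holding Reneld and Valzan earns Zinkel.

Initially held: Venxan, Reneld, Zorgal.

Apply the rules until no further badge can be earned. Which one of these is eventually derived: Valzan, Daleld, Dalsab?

Dalsab

With Venxan, Reneld, and Zorgal, Zinkel is earned (Rule 9).
With Reneld and Venxan, Paxrho is earned (Rule 5).
With Paxrho, Fenkel is earned (Rule 1).
With Zinkel, Fenkel, and Venxan, Kelarc is earned (Rule 7).
With Kelarc and Zorgal, Dalsab is earned (Rule 10).
Daleld would need Valzan, Venxan, and Zorgal (Rule 6), but Valzan is never earned. Valzan would need Reneld and Lamnal (Rule 8), but Lamnal is never earned.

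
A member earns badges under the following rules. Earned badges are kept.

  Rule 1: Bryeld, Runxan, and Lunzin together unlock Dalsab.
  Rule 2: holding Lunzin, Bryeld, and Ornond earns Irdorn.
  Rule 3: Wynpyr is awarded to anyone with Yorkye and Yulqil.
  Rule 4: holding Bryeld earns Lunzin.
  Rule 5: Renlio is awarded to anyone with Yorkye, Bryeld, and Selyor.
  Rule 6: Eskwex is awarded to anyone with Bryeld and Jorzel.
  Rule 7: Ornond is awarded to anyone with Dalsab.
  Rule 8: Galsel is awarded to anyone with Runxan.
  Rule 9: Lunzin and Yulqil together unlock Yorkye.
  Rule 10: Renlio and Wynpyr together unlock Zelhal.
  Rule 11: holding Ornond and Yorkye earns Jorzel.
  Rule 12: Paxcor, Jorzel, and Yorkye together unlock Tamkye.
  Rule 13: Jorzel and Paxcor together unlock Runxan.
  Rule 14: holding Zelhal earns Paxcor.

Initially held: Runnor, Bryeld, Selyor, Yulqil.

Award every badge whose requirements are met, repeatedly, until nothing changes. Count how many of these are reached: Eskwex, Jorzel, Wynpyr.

With Bryeld, Lunzin is earned (Rule 4).
With Lunzin and Yulqil, Yorkye is earned (Rule 9).
With Yorkye and Yulqil, Wynpyr is earned (Rule 3).
Eskwex would need Bryeld and Jorzel (Rule 6), but Jorzel is never earned.
Jorzel would need Ornond and Yorkye (Rule 11), but Ornond is never earned.
Wynpyr: reached.
Reached: Wynpyr — 1 of the 3.

1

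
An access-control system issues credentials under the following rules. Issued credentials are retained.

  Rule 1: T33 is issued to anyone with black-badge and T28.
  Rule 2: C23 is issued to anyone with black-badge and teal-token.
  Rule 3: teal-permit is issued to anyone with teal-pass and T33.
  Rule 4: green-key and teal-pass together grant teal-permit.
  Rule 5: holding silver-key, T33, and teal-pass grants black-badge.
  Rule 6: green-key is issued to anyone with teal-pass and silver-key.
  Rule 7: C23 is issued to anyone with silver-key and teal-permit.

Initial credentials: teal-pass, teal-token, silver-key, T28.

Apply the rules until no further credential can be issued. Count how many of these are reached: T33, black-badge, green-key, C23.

2

Holding teal-pass and silver-key grants green-key (Rule 6).
Holding green-key and teal-pass grants teal-permit (Rule 4).
Holding silver-key and teal-permit grants C23 (Rule 7).
T33 would need black-badge and T28 (Rule 1), but black-badge is never granted.
black-badge would need silver-key, T33, and teal-pass (Rule 5), but T33 is never granted.
green-key: reached.
C23: reached.
Reached: green-key and C23 — 2 of the 4.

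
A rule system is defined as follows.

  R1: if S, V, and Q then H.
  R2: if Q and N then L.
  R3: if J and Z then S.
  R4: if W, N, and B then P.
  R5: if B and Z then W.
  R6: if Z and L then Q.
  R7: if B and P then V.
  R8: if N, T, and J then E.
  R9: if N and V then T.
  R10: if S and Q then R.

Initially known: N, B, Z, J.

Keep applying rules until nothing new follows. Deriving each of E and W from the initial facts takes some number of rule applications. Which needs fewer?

W

W: From B and Z, R5 gives W. [1 rule application]
E: From B and Z, R5 gives W. From W, N, and B, R4 gives P. B and P hold, so V follows (R7). From N and V, R9 gives T. N, T, and J hold, so E follows (R8). [5 rule applications]
W needs fewer.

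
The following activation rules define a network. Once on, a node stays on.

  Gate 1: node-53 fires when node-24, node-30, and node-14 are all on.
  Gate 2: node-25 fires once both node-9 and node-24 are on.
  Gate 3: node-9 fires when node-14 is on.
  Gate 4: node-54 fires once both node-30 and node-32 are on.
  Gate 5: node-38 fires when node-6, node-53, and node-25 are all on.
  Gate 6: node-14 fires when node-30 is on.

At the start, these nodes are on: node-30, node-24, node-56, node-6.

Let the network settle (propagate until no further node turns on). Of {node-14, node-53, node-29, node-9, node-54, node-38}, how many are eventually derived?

Gate 6: node-30 on → node-14 on.
node-14 is on, so node-9 fires (Gate 3).
Gate 1: node-24, node-30, and node-14 on → node-53 on.
Gate 2: node-9 and node-24 on → node-25 on.
node-6, node-53, and node-25 are on, so node-38 fires (Gate 5).
node-14: reached.
node-53: reached.
No rule produces node-29, and it is not given.
node-9: reached.
node-54 would need node-30 and node-32 (Gate 4), but node-32 never turns on.
node-38: reached.
Reached: node-14, node-53, node-9, and node-38 — 4 of the 6.

4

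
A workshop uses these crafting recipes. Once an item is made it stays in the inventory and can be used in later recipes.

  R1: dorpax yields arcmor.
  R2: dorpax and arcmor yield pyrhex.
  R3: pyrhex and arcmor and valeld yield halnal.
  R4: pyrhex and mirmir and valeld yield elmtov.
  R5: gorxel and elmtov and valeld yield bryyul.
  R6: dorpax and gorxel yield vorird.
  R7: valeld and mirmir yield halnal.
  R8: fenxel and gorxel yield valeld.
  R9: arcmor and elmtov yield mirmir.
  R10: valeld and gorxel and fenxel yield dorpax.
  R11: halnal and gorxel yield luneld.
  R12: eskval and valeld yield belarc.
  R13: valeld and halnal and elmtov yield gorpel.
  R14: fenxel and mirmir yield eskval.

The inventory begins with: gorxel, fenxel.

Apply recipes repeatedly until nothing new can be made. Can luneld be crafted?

Yes

Using R8, fenxel and gorxel make valeld.
valeld and gorxel and fenxel → dorpax (R10).
Using R1, dorpax makes arcmor.
Using R2, dorpax and arcmor make pyrhex.
pyrhex and arcmor and valeld → halnal (R3).
Using R11, halnal and gorxel make luneld.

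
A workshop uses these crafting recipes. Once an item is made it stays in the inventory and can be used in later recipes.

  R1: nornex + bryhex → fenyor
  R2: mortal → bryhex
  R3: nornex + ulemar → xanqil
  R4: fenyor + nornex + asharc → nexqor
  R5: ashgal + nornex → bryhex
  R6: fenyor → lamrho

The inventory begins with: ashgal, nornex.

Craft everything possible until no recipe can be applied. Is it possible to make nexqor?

No

nexqor would need fenyor, nornex, and asharc (R4), but asharc is never obtained.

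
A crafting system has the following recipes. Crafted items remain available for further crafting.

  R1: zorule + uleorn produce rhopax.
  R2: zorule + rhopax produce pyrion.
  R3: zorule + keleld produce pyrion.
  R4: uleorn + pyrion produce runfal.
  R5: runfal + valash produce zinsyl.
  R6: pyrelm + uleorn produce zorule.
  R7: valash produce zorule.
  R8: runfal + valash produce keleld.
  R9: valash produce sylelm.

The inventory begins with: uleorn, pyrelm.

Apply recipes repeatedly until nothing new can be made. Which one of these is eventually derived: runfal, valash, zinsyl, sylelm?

runfal

pyrelm + uleorn → zorule (R6).
zorule + uleorn → rhopax (R1).
Using R2, zorule and rhopax make pyrion.
uleorn + pyrion → runfal (R4).
sylelm would need valash (R9), but valash is never obtained. zinsyl would need runfal and valash (R5), but valash is never obtained. No rule produces valash, and it is not given.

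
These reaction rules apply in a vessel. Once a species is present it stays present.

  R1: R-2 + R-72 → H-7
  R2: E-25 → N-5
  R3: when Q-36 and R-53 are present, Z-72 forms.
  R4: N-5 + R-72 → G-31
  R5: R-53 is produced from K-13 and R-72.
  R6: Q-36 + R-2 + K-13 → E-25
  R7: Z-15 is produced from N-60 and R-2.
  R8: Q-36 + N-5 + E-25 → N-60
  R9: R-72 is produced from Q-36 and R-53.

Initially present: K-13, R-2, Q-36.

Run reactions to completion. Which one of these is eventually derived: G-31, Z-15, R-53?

Q-36, R-2, and K-13 present → E-25 forms (R6).
E-25 present → N-5 forms (R2).
Q-36, N-5, and E-25 present → N-60 forms (R8).
N-60 and R-2 present → Z-15 forms (R7).
R-53 would need K-13 and R-72 (R5), but R-72 never forms. G-31 would need N-5 and R-72 (R4), but R-72 never forms.

Z-15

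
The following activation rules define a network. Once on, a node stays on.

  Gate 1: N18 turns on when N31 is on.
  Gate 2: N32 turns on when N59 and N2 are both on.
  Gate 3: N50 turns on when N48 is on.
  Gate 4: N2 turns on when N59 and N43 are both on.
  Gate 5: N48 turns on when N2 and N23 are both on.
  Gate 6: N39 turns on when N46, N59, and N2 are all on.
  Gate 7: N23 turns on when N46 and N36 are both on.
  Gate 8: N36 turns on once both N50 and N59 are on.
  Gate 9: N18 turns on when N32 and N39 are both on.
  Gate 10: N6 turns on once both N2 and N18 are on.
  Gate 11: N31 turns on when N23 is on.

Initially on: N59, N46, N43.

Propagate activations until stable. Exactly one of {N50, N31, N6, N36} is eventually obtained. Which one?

N6

N59 and N43 are on, so N2 turns on (Gate 4).
N46, N59, and N2 are on, so N39 turns on (Gate 6).
N59 and N2 are on, so N32 turns on (Gate 2).
Gate 9: N32 and N39 on → N18 on.
Gate 10: N2 and N18 on → N6 on.
N50 would need N48 (Gate 3), but N48 never turns on. N31 would need N23 (Gate 11), but N23 never turns on. N36 would need N50 and N59 (Gate 8), but N50 never turns on.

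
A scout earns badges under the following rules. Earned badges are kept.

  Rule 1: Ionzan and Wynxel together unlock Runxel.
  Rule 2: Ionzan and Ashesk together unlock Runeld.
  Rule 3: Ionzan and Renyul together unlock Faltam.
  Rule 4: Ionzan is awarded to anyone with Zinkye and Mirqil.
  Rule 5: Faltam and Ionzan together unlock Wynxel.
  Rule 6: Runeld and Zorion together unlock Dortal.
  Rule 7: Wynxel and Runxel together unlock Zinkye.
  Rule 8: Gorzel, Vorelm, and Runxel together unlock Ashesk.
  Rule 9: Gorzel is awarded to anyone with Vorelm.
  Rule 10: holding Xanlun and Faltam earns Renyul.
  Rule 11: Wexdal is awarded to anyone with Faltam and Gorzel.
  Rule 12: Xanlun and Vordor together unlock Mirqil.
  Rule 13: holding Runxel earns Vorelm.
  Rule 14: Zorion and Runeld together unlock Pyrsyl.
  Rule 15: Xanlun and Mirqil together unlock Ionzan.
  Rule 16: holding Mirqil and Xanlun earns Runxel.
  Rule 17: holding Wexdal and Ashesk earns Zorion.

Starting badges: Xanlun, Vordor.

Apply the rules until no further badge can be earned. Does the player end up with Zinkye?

No

Zinkye would need Wynxel and Runxel (Rule 7), but Wynxel is never earned.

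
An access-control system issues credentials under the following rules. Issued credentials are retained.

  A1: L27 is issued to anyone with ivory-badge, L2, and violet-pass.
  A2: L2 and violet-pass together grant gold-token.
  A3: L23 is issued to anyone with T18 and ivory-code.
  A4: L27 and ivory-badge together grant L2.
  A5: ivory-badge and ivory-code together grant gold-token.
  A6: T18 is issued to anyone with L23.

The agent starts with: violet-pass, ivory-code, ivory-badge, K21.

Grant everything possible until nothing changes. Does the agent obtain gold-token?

Holding ivory-badge and ivory-code grants gold-token (A5).

Yes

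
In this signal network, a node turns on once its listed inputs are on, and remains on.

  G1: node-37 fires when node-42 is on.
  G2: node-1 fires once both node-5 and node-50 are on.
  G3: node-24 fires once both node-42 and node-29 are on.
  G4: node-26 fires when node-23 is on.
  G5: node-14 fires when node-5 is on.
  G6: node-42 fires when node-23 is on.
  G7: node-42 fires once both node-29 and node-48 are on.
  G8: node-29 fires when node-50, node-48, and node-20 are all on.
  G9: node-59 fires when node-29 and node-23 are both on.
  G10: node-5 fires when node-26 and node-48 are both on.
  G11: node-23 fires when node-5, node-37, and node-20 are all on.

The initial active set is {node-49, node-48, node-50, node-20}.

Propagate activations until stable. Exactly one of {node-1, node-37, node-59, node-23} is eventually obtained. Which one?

node-50, node-48, and node-20 are on, so node-29 fires (G8).
node-29 and node-48 are on, so node-42 fires (G7).
node-42 is on, so node-37 fires (G1).
node-23 would need node-5, node-37, and node-20 (G11), but node-5 never turns on. node-1 would need node-5 and node-50 (G2), but node-5 never turns on. node-59 would need node-29 and node-23 (G9), but node-23 never turns on.

node-37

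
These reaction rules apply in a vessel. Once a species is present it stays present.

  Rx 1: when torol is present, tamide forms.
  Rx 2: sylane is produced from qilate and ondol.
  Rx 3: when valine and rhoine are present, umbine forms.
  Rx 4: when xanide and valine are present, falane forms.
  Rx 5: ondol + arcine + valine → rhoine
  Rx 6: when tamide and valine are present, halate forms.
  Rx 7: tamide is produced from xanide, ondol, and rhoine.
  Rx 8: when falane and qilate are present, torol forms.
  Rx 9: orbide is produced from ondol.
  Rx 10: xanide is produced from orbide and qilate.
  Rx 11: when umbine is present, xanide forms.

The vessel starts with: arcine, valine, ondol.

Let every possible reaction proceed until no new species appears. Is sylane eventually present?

No

sylane would need qilate and ondol (Rx 2), but qilate never forms.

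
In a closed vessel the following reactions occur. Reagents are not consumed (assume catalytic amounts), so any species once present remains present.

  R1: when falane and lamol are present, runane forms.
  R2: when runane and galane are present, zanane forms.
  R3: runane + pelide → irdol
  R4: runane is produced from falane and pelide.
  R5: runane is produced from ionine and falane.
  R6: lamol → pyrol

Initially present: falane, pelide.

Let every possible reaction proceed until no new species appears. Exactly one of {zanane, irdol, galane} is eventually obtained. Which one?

irdol

falane and pelide present → runane forms (R4).
runane and pelide present → irdol forms (R3).
No rule produces galane, and it is not given. zanane would need runane and galane (R2), but galane never forms.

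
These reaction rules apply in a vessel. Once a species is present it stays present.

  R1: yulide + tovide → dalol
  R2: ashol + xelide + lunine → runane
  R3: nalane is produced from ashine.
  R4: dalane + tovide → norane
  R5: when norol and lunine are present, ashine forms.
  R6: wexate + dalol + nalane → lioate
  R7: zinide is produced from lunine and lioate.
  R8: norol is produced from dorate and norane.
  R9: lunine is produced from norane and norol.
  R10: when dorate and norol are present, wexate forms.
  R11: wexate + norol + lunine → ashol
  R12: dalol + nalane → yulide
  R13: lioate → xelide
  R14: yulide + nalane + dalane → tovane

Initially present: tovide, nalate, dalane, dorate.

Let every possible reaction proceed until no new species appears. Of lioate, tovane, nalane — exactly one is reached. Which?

nalane

dalane and tovide present → norane forms (R4).
dorate and norane present → norol forms (R8).
norane and norol present → lunine forms (R9).
norol and lunine present → ashine forms (R5).
ashine present → nalane forms (R3).
tovane would need yulide, nalane, and dalane (R14), but yulide never forms. lioate would need wexate, dalol, and nalane (R6), but dalol never forms.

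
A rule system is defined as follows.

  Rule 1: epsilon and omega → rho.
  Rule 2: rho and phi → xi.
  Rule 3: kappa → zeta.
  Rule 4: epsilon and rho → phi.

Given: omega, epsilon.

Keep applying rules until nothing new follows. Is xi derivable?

From epsilon and omega, Rule 1 gives rho.
epsilon and rho hold, so phi follows (Rule 4).
From rho and phi, Rule 2 gives xi.

Yes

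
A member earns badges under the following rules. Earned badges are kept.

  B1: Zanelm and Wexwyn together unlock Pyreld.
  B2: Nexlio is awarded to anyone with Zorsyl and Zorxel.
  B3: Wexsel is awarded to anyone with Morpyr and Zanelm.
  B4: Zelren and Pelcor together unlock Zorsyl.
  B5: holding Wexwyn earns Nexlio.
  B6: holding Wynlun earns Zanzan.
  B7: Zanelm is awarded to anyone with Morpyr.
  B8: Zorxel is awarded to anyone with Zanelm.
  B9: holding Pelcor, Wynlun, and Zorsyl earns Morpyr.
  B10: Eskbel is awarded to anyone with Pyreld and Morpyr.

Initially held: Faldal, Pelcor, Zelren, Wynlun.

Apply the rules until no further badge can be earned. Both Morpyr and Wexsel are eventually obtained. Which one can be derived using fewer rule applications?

Morpyr: With Zelren and Pelcor, Zorsyl is earned (B4). With Pelcor, Wynlun, and Zorsyl, Morpyr is earned (B9). [2 rule applications]
Wexsel: With Zelren and Pelcor, Zorsyl is earned (B4). With Pelcor, Wynlun, and Zorsyl, Morpyr is earned (B9). With Morpyr, Zanelm is earned (B7). With Morpyr and Zanelm, Wexsel is earned (B3). [4 rule applications]
Morpyr needs fewer.

Morpyr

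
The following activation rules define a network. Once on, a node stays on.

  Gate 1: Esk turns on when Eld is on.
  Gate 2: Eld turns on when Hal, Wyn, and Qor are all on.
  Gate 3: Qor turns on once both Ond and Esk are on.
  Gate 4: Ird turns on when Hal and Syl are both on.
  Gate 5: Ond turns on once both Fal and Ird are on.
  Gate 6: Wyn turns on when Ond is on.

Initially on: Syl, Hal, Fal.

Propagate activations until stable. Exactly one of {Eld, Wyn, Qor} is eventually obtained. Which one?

Hal and Syl are on, so Ird turns on (Gate 4).
Fal and Ird are on, so Ond turns on (Gate 5).
Ond is on, so Wyn turns on (Gate 6).
Qor would need Ond and Esk (Gate 3), but Esk never turns on. Eld would need Hal, Wyn, and Qor (Gate 2), but Qor never turns on.

Wyn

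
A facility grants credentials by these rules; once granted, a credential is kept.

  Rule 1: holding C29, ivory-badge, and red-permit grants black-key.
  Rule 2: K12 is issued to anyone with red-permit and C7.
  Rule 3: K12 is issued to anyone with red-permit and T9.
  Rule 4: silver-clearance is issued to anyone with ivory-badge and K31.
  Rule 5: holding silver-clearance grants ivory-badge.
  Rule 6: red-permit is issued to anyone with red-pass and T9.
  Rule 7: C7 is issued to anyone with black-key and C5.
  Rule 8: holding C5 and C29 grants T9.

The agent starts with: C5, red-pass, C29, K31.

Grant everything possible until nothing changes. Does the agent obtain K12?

Yes

Holding C5 and C29 grants T9 (Rule 8).
Holding red-pass and T9 grants red-permit (Rule 6).
Holding red-permit and T9 grants K12 (Rule 3).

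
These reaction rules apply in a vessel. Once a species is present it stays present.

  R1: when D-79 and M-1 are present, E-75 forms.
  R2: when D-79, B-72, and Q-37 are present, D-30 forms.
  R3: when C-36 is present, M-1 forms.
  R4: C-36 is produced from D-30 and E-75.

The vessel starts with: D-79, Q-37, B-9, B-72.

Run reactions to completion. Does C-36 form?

C-36 would need D-30 and E-75 (R4), but E-75 never forms.

No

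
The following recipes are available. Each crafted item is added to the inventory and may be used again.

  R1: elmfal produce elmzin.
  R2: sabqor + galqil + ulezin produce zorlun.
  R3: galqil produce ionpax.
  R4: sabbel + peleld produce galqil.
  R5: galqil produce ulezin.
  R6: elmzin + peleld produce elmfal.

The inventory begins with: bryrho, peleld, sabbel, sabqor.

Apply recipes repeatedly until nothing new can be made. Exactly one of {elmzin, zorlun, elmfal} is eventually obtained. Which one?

sabbel + peleld → galqil (R4).
galqil → ulezin (R5).
Using R2, sabqor, galqil, and ulezin make zorlun.
elmzin would need elmfal (R1), but elmfal is never obtained. elmfal would need elmzin and peleld (R6), but elmzin is never obtained.

zorlun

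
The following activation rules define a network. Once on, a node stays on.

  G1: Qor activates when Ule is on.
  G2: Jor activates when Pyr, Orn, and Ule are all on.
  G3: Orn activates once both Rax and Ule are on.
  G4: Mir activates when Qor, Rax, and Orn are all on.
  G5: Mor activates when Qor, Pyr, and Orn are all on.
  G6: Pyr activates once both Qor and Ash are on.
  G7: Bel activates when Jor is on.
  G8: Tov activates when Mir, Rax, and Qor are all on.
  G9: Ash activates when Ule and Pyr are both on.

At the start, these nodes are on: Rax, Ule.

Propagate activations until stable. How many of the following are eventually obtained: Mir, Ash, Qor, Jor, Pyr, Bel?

2

Rax and Ule are on, so Orn activates (G3).
Ule is on, so Qor activates (G1).
G4: Qor, Rax, and Orn on → Mir on.
Mir: reached.
Ash would need Ule and Pyr (G9), but Pyr never turns on.
Qor: reached.
Jor would need Pyr, Orn, and Ule (G2), but Pyr never turns on.
Pyr would need Qor and Ash (G6), but Ash never turns on.
Bel would need Jor (G7), but Jor never turns on.
Reached: Mir and Qor — 2 of the 6.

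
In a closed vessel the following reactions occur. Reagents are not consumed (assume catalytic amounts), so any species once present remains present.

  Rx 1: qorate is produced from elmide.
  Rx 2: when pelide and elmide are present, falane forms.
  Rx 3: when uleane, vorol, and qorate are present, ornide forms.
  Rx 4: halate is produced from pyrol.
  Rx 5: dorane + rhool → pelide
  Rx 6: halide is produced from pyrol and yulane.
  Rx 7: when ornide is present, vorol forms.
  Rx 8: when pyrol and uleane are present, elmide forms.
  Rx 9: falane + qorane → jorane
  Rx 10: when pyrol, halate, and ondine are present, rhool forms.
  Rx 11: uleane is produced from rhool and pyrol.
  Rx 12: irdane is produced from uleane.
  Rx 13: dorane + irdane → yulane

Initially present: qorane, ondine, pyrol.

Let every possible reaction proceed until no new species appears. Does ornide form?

ornide would need uleane, vorol, and qorate (Rx 3), but vorol never forms.

No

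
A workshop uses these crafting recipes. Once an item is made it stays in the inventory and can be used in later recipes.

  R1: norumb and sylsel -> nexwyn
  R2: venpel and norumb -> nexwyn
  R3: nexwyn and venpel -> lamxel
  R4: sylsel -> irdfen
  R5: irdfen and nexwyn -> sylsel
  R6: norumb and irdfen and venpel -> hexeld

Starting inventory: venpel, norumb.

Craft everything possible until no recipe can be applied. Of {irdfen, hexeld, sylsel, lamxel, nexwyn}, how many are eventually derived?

venpel and norumb -> nexwyn (R2).
nexwyn and venpel -> lamxel (R3).
irdfen would need sylsel (R4), but sylsel is never obtained.
hexeld would need norumb, irdfen, and venpel (R6), but irdfen is never obtained.
sylsel would need irdfen and nexwyn (R5), but irdfen is never obtained.
lamxel: reached.
nexwyn: reached.
Reached: lamxel and nexwyn — 2 of the 5.

2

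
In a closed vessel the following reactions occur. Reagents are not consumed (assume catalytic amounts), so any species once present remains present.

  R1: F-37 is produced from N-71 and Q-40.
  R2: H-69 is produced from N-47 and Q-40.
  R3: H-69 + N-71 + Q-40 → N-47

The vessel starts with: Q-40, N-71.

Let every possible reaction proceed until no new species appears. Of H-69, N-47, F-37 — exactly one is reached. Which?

N-71 and Q-40 present → F-37 forms (R1).
N-47 would need H-69, N-71, and Q-40 (R3), but H-69 never forms. H-69 would need N-47 and Q-40 (R2), but N-47 never forms.

F-37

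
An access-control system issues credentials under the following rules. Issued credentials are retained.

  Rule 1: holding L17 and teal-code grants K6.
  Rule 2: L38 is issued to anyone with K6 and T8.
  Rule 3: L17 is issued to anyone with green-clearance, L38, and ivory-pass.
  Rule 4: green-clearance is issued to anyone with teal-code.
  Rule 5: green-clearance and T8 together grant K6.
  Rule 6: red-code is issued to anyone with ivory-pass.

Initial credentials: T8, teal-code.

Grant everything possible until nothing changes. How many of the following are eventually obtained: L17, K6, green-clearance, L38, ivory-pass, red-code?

3

Holding teal-code grants green-clearance (Rule 4).
Holding green-clearance and T8 grants K6 (Rule 5).
Holding K6 and T8 grants L38 (Rule 2).
L17 would need green-clearance, L38, and ivory-pass (Rule 3), but ivory-pass is never granted.
K6: reached.
green-clearance: reached.
L38: reached.
No rule produces ivory-pass, and it is not given.
red-code would need ivory-pass (Rule 6), but ivory-pass is never granted.
Reached: K6, green-clearance, and L38 — 3 of the 6.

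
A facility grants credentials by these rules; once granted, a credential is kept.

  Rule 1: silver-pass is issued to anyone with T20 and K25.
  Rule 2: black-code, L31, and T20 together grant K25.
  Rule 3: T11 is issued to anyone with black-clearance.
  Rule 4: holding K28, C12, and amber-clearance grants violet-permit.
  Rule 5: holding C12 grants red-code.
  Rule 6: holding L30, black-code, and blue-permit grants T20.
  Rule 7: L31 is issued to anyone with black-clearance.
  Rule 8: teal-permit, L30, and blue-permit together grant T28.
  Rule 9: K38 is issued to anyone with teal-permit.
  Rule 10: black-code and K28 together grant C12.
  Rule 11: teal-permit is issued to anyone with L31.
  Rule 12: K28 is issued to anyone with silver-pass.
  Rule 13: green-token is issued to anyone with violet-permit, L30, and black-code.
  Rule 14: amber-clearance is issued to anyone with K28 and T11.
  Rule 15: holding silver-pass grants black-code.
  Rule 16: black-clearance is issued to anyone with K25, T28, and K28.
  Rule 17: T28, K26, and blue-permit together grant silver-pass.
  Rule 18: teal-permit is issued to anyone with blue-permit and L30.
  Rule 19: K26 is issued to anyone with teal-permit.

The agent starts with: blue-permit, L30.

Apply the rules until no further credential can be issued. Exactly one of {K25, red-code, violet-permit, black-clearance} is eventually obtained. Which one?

Holding blue-permit and L30 grants teal-permit (Rule 18).
Holding teal-permit, L30, and blue-permit grants T28 (Rule 8).
Holding teal-permit grants K26 (Rule 19).
Holding T28, K26, and blue-permit grants silver-pass (Rule 17).
Holding silver-pass grants black-code (Rule 15).
Holding silver-pass grants K28 (Rule 12).
Holding black-code and K28 grants C12 (Rule 10).
Holding C12 grants red-code (Rule 5).
black-clearance would need K25, T28, and K28 (Rule 16), but K25 is never granted. K25 would need black-code, L31, and T20 (Rule 2), but L31 is never granted. violet-permit would need K28, C12, and amber-clearance (Rule 4), but amber-clearance is never granted.

red-code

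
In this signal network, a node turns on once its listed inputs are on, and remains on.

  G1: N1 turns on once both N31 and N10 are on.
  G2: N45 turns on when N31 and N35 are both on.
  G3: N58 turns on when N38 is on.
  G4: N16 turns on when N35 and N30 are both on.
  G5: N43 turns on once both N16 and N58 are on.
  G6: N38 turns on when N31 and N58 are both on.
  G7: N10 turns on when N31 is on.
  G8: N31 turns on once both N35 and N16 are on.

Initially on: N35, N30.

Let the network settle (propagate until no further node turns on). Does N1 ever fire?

G4: N35 and N30 on → N16 on.
G8: N35 and N16 on → N31 on.
N31 is on, so N10 turns on (G7).
G1: N31 and N10 on → N1 on.

Yes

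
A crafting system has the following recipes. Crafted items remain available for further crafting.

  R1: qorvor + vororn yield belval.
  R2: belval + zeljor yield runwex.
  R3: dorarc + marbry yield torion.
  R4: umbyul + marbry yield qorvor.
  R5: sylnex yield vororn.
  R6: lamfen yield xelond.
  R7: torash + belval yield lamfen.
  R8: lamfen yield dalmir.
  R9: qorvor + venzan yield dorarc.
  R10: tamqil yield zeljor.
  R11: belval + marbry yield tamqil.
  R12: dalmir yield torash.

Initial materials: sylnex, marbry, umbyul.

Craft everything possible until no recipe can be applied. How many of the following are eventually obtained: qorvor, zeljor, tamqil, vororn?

sylnex → vororn (R5).
umbyul + marbry → qorvor (R4).
Using R1, qorvor and vororn make belval.
belval + marbry → tamqil (R11).
tamqil → zeljor (R10).
qorvor: reached.
zeljor: reached.
tamqil: reached.
vororn: reached.
All 4 are reached.

4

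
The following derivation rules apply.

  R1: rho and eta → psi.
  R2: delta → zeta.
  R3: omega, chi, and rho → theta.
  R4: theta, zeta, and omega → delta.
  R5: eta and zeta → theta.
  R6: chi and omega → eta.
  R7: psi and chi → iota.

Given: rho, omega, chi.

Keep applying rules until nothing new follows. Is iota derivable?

Yes

chi and omega hold, so eta follows (R6).
rho and eta hold, so psi follows (R1).
psi and chi hold, so iota follows (R7).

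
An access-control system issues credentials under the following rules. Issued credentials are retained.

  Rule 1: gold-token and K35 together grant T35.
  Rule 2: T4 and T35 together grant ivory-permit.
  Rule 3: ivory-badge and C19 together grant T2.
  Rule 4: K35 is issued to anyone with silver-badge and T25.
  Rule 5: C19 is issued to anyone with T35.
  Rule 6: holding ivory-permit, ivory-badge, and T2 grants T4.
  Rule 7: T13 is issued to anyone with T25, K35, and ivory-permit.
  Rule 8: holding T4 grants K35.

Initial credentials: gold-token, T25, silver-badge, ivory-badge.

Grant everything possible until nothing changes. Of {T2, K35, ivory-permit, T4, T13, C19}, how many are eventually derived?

3

Holding silver-badge and T25 grants K35 (Rule 4).
Holding gold-token and K35 grants T35 (Rule 1).
Holding T35 grants C19 (Rule 5).
Holding ivory-badge and C19 grants T2 (Rule 3).
T2: reached.
K35: reached.
ivory-permit would need T4 and T35 (Rule 2), but T4 is never granted.
T4 would need ivory-permit, ivory-badge, and T2 (Rule 6), but ivory-permit is never granted.
T13 would need T25, K35, and ivory-permit (Rule 7), but ivory-permit is never granted.
C19: reached.
Reached: T2, K35, and C19 — 3 of the 6.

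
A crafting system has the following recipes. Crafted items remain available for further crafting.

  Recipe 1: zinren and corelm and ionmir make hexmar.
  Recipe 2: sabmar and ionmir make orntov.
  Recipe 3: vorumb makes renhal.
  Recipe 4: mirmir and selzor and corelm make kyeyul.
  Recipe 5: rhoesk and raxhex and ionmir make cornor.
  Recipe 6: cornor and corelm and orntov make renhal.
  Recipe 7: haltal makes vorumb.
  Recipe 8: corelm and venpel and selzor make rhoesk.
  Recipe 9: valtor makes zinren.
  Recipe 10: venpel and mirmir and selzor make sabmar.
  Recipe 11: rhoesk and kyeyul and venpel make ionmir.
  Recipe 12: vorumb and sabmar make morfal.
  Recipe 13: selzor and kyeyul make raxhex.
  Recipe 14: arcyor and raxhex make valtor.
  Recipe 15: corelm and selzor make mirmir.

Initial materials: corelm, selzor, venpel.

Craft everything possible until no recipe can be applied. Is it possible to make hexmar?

No

hexmar would need zinren, corelm, and ionmir (Recipe 1), but zinren is never obtained.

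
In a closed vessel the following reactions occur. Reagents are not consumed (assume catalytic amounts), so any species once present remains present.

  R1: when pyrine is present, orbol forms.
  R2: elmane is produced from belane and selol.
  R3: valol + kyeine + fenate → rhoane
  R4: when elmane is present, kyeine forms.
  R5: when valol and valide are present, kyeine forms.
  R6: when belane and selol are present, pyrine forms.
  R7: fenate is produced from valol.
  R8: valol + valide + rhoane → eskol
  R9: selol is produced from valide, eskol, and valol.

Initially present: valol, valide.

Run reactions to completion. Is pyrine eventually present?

No

pyrine would need belane and selol (R6), but belane never forms.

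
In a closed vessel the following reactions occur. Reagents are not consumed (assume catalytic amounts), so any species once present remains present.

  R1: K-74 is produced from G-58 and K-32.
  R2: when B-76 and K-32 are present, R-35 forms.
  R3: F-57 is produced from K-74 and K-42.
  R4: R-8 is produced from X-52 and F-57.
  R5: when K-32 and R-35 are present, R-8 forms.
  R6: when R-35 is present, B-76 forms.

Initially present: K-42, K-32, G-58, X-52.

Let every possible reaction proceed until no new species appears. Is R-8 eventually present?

G-58 and K-32 present → K-74 forms (R1).
K-74 and K-42 present → F-57 forms (R3).
X-52 and F-57 present → R-8 forms (R4).

Yes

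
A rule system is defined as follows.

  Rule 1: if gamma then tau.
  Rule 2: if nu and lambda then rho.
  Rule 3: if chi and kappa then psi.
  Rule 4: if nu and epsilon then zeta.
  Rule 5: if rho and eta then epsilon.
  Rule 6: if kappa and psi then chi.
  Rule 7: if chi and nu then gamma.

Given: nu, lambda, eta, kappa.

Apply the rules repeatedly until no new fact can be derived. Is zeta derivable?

From nu and lambda, Rule 2 gives rho.
rho and eta hold, so epsilon follows (Rule 5).
nu and epsilon hold, so zeta follows (Rule 4).

Yes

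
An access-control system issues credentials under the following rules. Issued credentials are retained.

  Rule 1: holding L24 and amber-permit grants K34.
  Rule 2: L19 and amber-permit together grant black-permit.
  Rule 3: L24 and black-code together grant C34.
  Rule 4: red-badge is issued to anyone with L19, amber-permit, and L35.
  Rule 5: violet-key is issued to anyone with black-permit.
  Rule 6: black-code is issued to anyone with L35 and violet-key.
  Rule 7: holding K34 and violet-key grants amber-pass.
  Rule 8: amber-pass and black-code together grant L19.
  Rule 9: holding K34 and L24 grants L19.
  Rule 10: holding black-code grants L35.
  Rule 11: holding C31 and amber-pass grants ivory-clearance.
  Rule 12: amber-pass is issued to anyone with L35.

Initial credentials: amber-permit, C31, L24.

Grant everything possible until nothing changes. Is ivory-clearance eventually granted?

Yes

Holding L24 and amber-permit grants K34 (Rule 1).
Holding K34 and L24 grants L19 (Rule 9).
Holding L19 and amber-permit grants black-permit (Rule 2).
Holding black-permit grants violet-key (Rule 5).
Holding K34 and violet-key grants amber-pass (Rule 7).
Holding C31 and amber-pass grants ivory-clearance (Rule 11).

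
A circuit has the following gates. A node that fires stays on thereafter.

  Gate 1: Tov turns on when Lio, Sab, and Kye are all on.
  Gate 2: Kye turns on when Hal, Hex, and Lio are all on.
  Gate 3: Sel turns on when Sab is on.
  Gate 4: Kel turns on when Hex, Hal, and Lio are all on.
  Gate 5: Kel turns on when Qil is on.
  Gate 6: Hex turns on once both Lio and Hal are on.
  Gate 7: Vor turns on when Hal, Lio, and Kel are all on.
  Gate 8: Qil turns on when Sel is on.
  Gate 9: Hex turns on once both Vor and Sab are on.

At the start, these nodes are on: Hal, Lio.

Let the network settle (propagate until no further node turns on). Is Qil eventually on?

Qil would need Sel (Gate 8), but Sel never turns on.

No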